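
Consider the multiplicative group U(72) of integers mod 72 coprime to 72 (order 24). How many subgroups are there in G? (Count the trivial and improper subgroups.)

|G| = 24, so by Lagrange every subgroup order divides 24. Divisors: 1, 2, 3, 4, 6, 8, 12, 24.
Subgroups by order — order 1: 1; order 2: 7; order 3: 1; order 4: 7; order 6: 7; order 8: 1; order 12: 7; order 24: 1.
Total: 1 + 7 + 1 + 7 + 7 + 1 + 7 + 1 = 32.

32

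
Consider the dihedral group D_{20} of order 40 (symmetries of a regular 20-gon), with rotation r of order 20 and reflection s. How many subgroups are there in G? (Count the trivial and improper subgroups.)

|G| = 40, so by Lagrange every subgroup order divides 40. Divisors: 1, 2, 4, 5, 8, 10, 20, 40.
Subgroups by order — order 1: 1; order 2: 21; order 4: 11; order 5: 1; order 8: 5; order 10: 5; order 20: 3; order 40: 1.
Total: 1 + 21 + 11 + 1 + 5 + 5 + 3 + 1 = 48.

48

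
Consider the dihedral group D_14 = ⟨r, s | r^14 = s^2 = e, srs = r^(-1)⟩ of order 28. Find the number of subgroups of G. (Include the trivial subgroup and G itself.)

|G| = 28, so by Lagrange every subgroup order divides 28. Divisors: 1, 2, 4, 7, 14, 28.
Subgroups by order — order 1: 1; order 2: 15; order 4: 7; order 7: 1; order 14: 3; order 28: 1.
Total: 1 + 15 + 7 + 1 + 3 + 1 = 28.

28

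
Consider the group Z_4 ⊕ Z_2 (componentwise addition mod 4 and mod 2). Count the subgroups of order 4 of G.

|G| = 8 and 4 | 8, so subgroups of order 4 are possible by Lagrange.
The subgroups of order 4 are: {(0,0), (0,1), (2,0), (2,1)}; {(0,0), (1,0), (2,0), (3,0)}; {(0,0), (1,1), (2,0), (3,1)}.
So G has 3 subgroups of order 4.

3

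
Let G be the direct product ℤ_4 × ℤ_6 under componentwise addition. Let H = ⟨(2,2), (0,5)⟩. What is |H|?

12

|⟨(2,2)⟩| = 6 and |⟨(0,5)⟩| = 6, so |H| is a multiple of lcm(6, 6) = 6 and divides |G| = 24.
Closing under the operation: H = {(0,0), (0,1), (0,2), (0,3), (0,4), (0,5), (2,0), (2,1), (2,2), (2,3), (2,4), (2,5)}, so |H| = 12.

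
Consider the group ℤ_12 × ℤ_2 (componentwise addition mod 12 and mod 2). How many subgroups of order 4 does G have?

|G| = 24 and 4 | 24, so subgroups of order 4 are possible by Lagrange.
The subgroups of order 4 are: {(0,0), (0,1), (6,0), (6,1)}; {(0,0), (3,0), (6,0), (9,0)}; {(0,0), (3,1), (6,0), (9,1)}.
So G has 3 subgroups of order 4.

3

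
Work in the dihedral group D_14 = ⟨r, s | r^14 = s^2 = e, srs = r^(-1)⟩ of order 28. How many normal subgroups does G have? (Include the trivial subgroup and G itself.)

7

G has 28 subgroups. Checking conjugation-invariance by order — order 1: 1/1 normal; order 2: 1/15 normal; order 4: 0/7 normal; order 7: 1/1 normal; order 14: 3/3 normal; order 28: 1/1 normal.
Total normal subgroups: 7.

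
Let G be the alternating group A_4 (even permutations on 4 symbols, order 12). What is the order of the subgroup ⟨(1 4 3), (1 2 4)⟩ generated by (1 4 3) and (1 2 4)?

|⟨(1 4 3)⟩| = 3 and |⟨(1 2 4)⟩| = 3, so |H| is a multiple of lcm(3, 3) = 3 and divides |G| = 12.
Closing {(1 4 3), (1 2 4)} under the group operation gives all of G, so |H| = 12.

12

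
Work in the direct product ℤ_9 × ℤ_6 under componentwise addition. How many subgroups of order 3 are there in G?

4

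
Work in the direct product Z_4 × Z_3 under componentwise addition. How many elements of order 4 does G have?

2

An element (a,b) has order lcm(ord(a), ord(b)); count pairs with lcm equal to 4.
Enumerating gives 2 such elements.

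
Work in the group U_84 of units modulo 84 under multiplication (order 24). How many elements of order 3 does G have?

The elements of order 3 are: 25, 37.
That's 2.

2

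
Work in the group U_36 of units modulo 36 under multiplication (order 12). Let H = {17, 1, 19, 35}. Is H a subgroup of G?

|H| = 4 divides |G| = 12, consistent with Lagrange.
H contains the identity, every element's inverse is in H, and H is closed under ·: it is a subgroup.

Yes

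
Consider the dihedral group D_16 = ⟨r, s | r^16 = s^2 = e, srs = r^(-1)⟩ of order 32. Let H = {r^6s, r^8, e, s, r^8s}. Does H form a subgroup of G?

No

|H| = 5 does not divide |G| = 32, so by Lagrange H is not a subgroup.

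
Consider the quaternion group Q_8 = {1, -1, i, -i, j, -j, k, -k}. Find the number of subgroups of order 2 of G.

|G| = 8 and 2 | 8, so subgroups of order 2 are possible by Lagrange.
The subgroups of order 2 are: {1, -1}.
So G has 1 subgroup of order 2.

1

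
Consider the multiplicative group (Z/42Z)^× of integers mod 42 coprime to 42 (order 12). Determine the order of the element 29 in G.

2

Compute successive powers of 29 mod 42: 29, 1; 29^2 ≡ 1 (mod 42).
So |⟨29⟩| = 2.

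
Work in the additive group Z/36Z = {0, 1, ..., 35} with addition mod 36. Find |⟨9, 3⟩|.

|⟨9⟩| = 4 and |⟨3⟩| = 12, so |H| is a multiple of lcm(4, 12) = 12 and divides |G| = 36.
Closing under the operation: H = {0, 3, 6, 9, 12, 15, 18, 21, 24, 27, 30, 33}, so |H| = 12.

12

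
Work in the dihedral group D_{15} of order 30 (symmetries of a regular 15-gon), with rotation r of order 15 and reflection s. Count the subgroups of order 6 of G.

5

|G| = 30 and 6 | 30, so subgroups of order 6 are possible by Lagrange.
The subgroups of order 6 are: {e, r^5, r^10, s, r^5s, r^10s}; {e, r^5, r^10, rs, r^6s, r^11s}; {e, r^5, r^10, r^2s, r^7s, r^12s}; {e, r^5, r^10, r^3s, r^8s, r^13s}; … (5 in all).
So G has 5 subgroups of order 6.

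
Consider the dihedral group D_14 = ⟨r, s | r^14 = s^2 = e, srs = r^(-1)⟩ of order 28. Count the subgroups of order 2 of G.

15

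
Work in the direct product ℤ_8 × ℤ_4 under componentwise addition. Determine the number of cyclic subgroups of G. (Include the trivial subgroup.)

14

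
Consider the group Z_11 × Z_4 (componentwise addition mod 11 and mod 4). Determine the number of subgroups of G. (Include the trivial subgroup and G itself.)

6

|G| = 44, so by Lagrange every subgroup order divides 44. Divisors: 1, 2, 4, 11, 22, 44.
Subgroups by order — order 1: 1; order 2: 1; order 4: 1; order 11: 1; order 22: 1; order 44: 1.
Total: 1 + 1 + 1 + 1 + 1 + 1 = 6.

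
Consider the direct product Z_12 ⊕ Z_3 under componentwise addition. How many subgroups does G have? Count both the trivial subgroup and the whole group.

|G| = 36, so by Lagrange every subgroup order divides 36. Divisors: 1, 2, 3, 4, 6, 9, 12, 18, 36.
Subgroups by order — order 1: 1; order 2: 1; order 3: 4; order 4: 1; order 6: 4; order 9: 1; order 12: 4; order 18: 1; order 36: 1.
Total: 1 + 1 + 4 + 1 + 4 + 1 + 4 + 1 + 1 = 18.

18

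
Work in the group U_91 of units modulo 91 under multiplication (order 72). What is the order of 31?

12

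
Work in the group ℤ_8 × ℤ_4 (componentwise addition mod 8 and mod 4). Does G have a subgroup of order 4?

Yes

4 | 32. A subgroup of order 4 is {(0,0), (0,1), (0,2), (0,3)}.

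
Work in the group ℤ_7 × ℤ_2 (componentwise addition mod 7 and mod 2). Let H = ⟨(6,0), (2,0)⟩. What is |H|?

7

|⟨(6,0)⟩| = 7 and |⟨(2,0)⟩| = 7, so |H| is a multiple of lcm(7, 7) = 7 and divides |G| = 14.
Closing under the operation: H = {(0,0), (1,0), (2,0), (3,0), (4,0), (5,0), (6,0)}, so |H| = 7.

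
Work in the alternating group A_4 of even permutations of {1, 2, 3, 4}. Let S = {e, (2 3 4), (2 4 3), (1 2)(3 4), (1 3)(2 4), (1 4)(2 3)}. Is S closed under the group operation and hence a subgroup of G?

No

Closure fails: (2 4 3) ∘ (1 2)(3 4) = (1 4 2) ∉ S. So S is not a subgroup.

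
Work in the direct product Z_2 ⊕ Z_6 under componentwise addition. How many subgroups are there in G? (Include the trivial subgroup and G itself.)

|G| = 12, so by Lagrange every subgroup order divides 12. Divisors: 1, 2, 3, 4, 6, 12.
Subgroups by order — order 1: 1; order 2: 3; order 3: 1; order 4: 1; order 6: 3; order 12: 1.
Total: 1 + 3 + 1 + 1 + 3 + 1 = 10.

10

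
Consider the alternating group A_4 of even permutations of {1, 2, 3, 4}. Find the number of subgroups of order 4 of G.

1

|G| = 12 and 4 | 12, so subgroups of order 4 are possible by Lagrange.
The subgroups of order 4 are: {e, (1 2)(3 4), (1 3)(2 4), (1 4)(2 3)}.
So G has 1 subgroup of order 4.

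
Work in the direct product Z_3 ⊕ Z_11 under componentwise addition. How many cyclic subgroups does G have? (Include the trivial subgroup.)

Each element a generates a cyclic subgroup ⟨a⟩; distinct elements may generate the same one (a cyclic group of order d has φ(d) generators).
Cyclic subgroups by order — order 1: 1; order 3: 1; order 11: 1; order 33: 1.
Total: 4.

4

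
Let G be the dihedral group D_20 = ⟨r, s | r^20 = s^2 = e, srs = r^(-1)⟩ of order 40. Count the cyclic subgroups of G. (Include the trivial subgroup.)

Each element a generates a cyclic subgroup ⟨a⟩; distinct elements may generate the same one (a cyclic group of order d has φ(d) generators).
Cyclic subgroups by order — order 1: 1; order 2: 21; order 4: 1; order 5: 1; order 10: 1; order 20: 1.
Total: 26.

26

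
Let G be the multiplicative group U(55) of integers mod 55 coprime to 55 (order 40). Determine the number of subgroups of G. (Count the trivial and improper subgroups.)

16

|G| = 40, so by Lagrange every subgroup order divides 40. Divisors: 1, 2, 4, 5, 8, 10, 20, 40.
Subgroups by order — order 1: 1; order 2: 3; order 4: 3; order 5: 1; order 8: 1; order 10: 3; order 20: 3; order 40: 1.
Total: 1 + 3 + 3 + 1 + 1 + 3 + 3 + 1 = 16.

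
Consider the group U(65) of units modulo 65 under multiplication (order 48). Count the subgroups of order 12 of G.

|G| = 48 and 12 | 48, so subgroups of order 12 are possible by Lagrange.
The subgroups of order 12 are: {1, 6, 11, 16, 21, 31, 36, 41, 46, 51, 56, 61}; {1, 9, 12, 14, 16, 17, 23, 29, 38, 43, 61, 62}; {1, 3, 9, 14, 16, 22, 27, 29, 42, 48, 53, 61}; {1, 4, 9, 14, 16, 29, 36, 49, 51, 56, 61, 64}; … (7 in all).
So G has 7 subgroups of order 12.

7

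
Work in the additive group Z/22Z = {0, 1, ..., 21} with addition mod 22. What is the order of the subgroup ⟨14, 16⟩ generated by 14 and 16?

11

|⟨14⟩| = 11 and |⟨16⟩| = 11, so |H| is a multiple of lcm(11, 11) = 11 and divides |G| = 22.
Closing under the operation: H = {0, 2, 4, 6, 8, 10, 12, 14, 16, 18, 20}, so |H| = 11.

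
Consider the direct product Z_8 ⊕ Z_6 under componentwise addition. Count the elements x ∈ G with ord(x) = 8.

8

An element (a,b) has order lcm(ord(a), ord(b)); count pairs with lcm equal to 8.
Enumerating gives 8 such elements.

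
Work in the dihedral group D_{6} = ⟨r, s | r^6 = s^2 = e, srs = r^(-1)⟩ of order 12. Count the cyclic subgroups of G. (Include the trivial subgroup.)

A cyclic subgroup of order d is generated by each of its φ(d) elements of order d, so the cyclic subgroups of order d number (#elements of order d)/φ(d).
Cyclic subgroups by order — order 1: 1; order 2: 7; order 3: 1; order 6: 1.
Total: 10.

10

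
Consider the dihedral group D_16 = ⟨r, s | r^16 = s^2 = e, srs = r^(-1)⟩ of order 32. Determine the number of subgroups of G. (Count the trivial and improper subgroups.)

|G| = 32, so by Lagrange every subgroup order divides 32. Divisors: 1, 2, 4, 8, 16, 32.
Subgroups by order — order 1: 1; order 2: 17; order 4: 9; order 8: 5; order 16: 3; order 32: 1.
Total: 1 + 17 + 9 + 5 + 3 + 1 = 36.

36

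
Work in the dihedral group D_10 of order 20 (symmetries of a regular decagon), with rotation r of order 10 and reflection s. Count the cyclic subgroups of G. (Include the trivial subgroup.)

Each element a generates a cyclic subgroup ⟨a⟩; distinct elements may generate the same one (a cyclic group of order d has φ(d) generators).
Cyclic subgroups by order — order 1: 1; order 2: 11; order 5: 1; order 10: 1.
Total: 14.

14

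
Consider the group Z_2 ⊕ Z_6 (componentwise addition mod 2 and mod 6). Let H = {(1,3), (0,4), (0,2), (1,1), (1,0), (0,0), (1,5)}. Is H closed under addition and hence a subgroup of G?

|H| = 7 does not divide |G| = 12, so by Lagrange H is not a subgroup.

No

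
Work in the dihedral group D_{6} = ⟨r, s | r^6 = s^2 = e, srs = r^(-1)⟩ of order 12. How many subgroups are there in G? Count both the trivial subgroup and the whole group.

|G| = 12, so by Lagrange every subgroup order divides 12. Divisors: 1, 2, 3, 4, 6, 12.
Subgroups by order — order 1: 1; order 2: 7; order 3: 1; order 4: 3; order 6: 3; order 12: 1.
Total: 1 + 7 + 1 + 3 + 3 + 1 = 16.

16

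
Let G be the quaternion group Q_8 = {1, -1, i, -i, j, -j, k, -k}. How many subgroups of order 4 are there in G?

|G| = 8 and 4 | 8, so subgroups of order 4 are possible by Lagrange.
The subgroups of order 4 are: {1, -1, i, -i}; {1, -1, j, -j}; {1, -1, k, -k}.
So G has 3 subgroups of order 4.

3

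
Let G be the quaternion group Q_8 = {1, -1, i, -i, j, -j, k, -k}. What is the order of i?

4

Computing powers of i: the smallest k with (i)^k = e is k = 4.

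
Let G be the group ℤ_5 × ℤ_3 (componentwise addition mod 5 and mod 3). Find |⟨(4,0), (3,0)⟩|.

|⟨(4,0)⟩| = 5 and |⟨(3,0)⟩| = 5, so |H| is a multiple of lcm(5, 5) = 5 and divides |G| = 15.
Closing under the operation: H = {(0,0), (1,0), (2,0), (3,0), (4,0)}, so |H| = 5.

5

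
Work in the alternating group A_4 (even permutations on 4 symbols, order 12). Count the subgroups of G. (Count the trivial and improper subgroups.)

|G| = 12, so by Lagrange every subgroup order divides 12. Divisors: 1, 2, 3, 4, 6, 12.
Subgroups by order — order 1: 1; order 2: 3; order 3: 4; order 4: 1; order 6: 0; order 12: 1.
Total: 1 + 3 + 4 + 1 + 0 + 1 = 10.

10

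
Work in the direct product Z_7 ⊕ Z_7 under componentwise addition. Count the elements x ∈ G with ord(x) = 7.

48

An element (a,b) has order lcm(ord(a), ord(b)); count pairs with lcm equal to 7.
Enumerating gives 48 such elements.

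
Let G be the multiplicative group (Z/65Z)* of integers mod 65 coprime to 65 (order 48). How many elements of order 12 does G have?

Enumerating element orders in G gives 24 elements of order 12.

24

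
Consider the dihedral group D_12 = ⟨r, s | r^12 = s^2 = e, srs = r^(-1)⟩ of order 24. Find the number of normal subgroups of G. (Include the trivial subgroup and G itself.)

9

G has 34 subgroups. Checking conjugation-invariance by order — order 1: 1/1 normal; order 2: 1/13 normal; order 3: 1/1 normal; order 4: 1/7 normal; order 6: 1/5 normal; order 8: 0/3 normal; order 12: 3/3 normal; order 24: 1/1 normal.
Total normal subgroups: 9.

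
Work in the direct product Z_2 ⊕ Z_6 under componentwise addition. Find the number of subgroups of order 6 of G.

3

|G| = 12 and 6 | 12, so subgroups of order 6 are possible by Lagrange.
The subgroups of order 6 are: {(0,0), (0,1), (0,2), (0,3), (0,4), (0,5)}; {(0,0), (0,2), (0,4), (1,0), (1,2), (1,4)}; {(0,0), (0,2), (0,4), (1,1), (1,3), (1,5)}.
So G has 3 subgroups of order 6.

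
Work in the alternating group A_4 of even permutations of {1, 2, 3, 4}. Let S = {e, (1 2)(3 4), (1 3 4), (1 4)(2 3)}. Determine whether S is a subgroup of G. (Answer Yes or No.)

No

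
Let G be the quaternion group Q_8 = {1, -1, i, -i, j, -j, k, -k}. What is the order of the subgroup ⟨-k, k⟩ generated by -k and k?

4

|⟨-k⟩| = 4 and |⟨k⟩| = 4, so |H| is a multiple of lcm(4, 4) = 4 and divides |G| = 8.
Closing under the operation: H = {1, -1, k, -k}, so |H| = 4.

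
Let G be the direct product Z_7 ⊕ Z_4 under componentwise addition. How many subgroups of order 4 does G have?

1

|G| = 28 and 4 | 28, so subgroups of order 4 are possible by Lagrange.
The subgroups of order 4 are: {(0,0), (0,1), (0,2), (0,3)}.
So G has 1 subgroup of order 4.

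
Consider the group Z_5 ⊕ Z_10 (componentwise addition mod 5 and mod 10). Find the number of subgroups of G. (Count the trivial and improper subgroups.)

|G| = 50, so by Lagrange every subgroup order divides 50. Divisors: 1, 2, 5, 10, 25, 50.
Subgroups by order — order 1: 1; order 2: 1; order 5: 6; order 10: 6; order 25: 1; order 50: 1.
Total: 1 + 1 + 6 + 6 + 1 + 1 = 16.

16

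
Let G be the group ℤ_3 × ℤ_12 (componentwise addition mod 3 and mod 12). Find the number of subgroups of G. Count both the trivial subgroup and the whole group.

18

|G| = 36, so by Lagrange every subgroup order divides 36. Divisors: 1, 2, 3, 4, 6, 9, 12, 18, 36.
Subgroups by order — order 1: 1; order 2: 1; order 3: 4; order 4: 1; order 6: 4; order 9: 1; order 12: 4; order 18: 1; order 36: 1.
Total: 1 + 1 + 4 + 1 + 4 + 1 + 4 + 1 + 1 = 18.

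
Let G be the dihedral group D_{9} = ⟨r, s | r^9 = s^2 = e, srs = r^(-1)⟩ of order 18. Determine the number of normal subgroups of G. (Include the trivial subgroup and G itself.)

G has 16 subgroups. Checking conjugation-invariance by order — order 1: 1/1 normal; order 2: 0/9 normal; order 3: 1/1 normal; order 6: 0/3 normal; order 9: 1/1 normal; order 18: 1/1 normal.
Total normal subgroups: 4.

4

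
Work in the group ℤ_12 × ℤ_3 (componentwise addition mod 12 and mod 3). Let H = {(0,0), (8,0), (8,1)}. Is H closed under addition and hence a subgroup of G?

(8,1) ∈ H but its inverse (4,2) ∉ H, so H is not a subgroup.

No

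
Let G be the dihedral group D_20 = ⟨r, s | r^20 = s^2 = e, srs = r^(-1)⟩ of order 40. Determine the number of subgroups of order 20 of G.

3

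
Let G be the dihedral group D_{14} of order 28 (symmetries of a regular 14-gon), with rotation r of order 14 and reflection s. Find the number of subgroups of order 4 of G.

|G| = 28 and 4 | 28, so subgroups of order 4 are possible by Lagrange.
The subgroups of order 4 are: {e, r^7, r^3s, r^10s}; {e, r^7, r^4s, r^11s}; {e, r^7, r^5s, r^12s}; {e, r^7, r^6s, r^13s}; … (7 in all).
So G has 7 subgroups of order 4.

7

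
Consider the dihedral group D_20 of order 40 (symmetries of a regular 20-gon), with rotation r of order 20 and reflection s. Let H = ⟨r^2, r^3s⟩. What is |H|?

|⟨r^2⟩| = 10 and |⟨r^3s⟩| = 2, so |H| is a multiple of lcm(10, 2) = 10 and divides |G| = 40.
Closing under the operation: H = {e, r^2, r^4, r^6, r^8, r^10, r^12, r^14, r^16, r^18, rs, r^3s, r^5s, r^7s, r^9s, r^11s, r^13s, r^15s, r^17s, r^19s}, so |H| = 20.

20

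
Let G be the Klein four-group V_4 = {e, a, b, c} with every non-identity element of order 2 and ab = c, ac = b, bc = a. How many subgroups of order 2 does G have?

3

|G| = 4 and 2 | 4, so subgroups of order 2 are possible by Lagrange.
The subgroups of order 2 are: {e, a}; {e, b}; {e, c}.
So G has 3 subgroups of order 2.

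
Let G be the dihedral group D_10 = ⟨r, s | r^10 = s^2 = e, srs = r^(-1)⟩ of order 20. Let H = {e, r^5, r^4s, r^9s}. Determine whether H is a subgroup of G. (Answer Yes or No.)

Yes

|H| = 4 divides |G| = 20, consistent with Lagrange.
H contains the identity, every element's inverse is in H, and H is closed under ·: it is a subgroup.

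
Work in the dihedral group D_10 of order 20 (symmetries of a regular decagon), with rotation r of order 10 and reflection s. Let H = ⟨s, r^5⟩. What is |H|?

|⟨s⟩| = 2 and |⟨r^5⟩| = 2, so |H| is a multiple of lcm(2, 2) = 2 and divides |G| = 20.
Closing under the operation: H = {e, r^5, s, r^5s}, so |H| = 4.

4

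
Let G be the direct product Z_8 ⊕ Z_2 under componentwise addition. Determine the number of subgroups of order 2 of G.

|G| = 16 and 2 | 16, so subgroups of order 2 are possible by Lagrange.
The subgroups of order 2 are: {(0,0), (0,1)}; {(0,0), (4,0)}; {(0,0), (4,1)}.
So G has 3 subgroups of order 2.

3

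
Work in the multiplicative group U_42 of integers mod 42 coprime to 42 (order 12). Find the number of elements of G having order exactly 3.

The elements of order 3 are: 25, 37.
That's 2.

2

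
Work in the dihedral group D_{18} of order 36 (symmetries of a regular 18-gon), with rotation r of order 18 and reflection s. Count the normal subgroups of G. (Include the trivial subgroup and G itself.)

9

G has 45 subgroups. Checking conjugation-invariance by order — order 1: 1/1 normal; order 2: 1/19 normal; order 3: 1/1 normal; order 4: 0/9 normal; order 6: 1/7 normal; order 9: 1/1 normal; order 12: 0/3 normal; order 18: 3/3 normal; order 36: 1/1 normal.
Total normal subgroups: 9.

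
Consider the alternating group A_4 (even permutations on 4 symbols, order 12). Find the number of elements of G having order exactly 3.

8

The elements of order 3 are: (2 3 4), (2 4 3), (1 2 3), (1 2 4), (1 3 2), (1 3 4), (1 4 2), (1 4 3).
That's 8.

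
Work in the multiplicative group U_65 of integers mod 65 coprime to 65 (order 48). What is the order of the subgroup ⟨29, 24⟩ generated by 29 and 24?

|⟨29⟩| = 6 and |⟨24⟩| = 12, so |H| is a multiple of lcm(6, 12) = 12 and divides |G| = 48.
Closing under the operation: H = {1, 4, 6, 9, 11, 14, 16, 19, 21, 24, 29, 31, 34, 36, 41, 44, 46, 49, 51, 54, 56, 59, 61, 64}, so |H| = 24.

24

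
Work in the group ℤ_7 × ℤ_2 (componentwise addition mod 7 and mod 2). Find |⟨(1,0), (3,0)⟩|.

|⟨(1,0)⟩| = 7 and |⟨(3,0)⟩| = 7, so |H| is a multiple of lcm(7, 7) = 7 and divides |G| = 14.
Closing under the operation: H = {(0,0), (1,0), (2,0), (3,0), (4,0), (5,0), (6,0)}, so |H| = 7.

7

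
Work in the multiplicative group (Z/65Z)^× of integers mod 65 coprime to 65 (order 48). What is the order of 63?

12

Compute successive powers of 63 mod 65: 63, 4, 57, 16, 33, 64, 2, 61, …; 63^12 ≡ 1 (mod 65).
So |⟨63⟩| = 12.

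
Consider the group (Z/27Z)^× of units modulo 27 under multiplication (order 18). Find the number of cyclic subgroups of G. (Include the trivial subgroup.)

6

A cyclic subgroup of order d is generated by each of its φ(d) elements of order d, so the cyclic subgroups of order d number (#elements of order d)/φ(d).
Cyclic subgroups by order — order 1: 1; order 2: 1; order 3: 1; order 6: 1; order 9: 1; order 18: 1.
Total: 6.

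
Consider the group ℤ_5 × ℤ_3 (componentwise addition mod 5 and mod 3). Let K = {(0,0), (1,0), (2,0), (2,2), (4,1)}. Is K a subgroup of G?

(2,2) ∈ K but its inverse (3,1) ∉ K, so K is not a subgroup.

No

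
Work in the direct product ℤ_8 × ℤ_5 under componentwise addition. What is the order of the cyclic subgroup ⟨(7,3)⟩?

The order of (7,3) in Z_8 × Z_5 is lcm(ord(7) in Z_8, ord(3) in Z_5).
ord(7) = 8 and ord(3) = 5, so |⟨(7,3)⟩| = lcm(8, 5) = 40.

40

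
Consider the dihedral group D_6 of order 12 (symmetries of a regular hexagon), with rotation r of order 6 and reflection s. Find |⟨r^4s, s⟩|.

|⟨r^4s⟩| = 2 and |⟨s⟩| = 2, so |H| is a multiple of lcm(2, 2) = 2 and divides |G| = 12.
Closing under the operation: H = {e, r^2, r^4, s, r^2s, r^4s}, so |H| = 6.

6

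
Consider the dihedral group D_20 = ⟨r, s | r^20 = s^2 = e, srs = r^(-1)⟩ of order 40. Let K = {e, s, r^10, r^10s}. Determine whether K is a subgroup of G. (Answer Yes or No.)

|K| = 4 divides |G| = 40, consistent with Lagrange.
K contains the identity, every element's inverse is in K, and K is closed under ·: it is a subgroup.

Yes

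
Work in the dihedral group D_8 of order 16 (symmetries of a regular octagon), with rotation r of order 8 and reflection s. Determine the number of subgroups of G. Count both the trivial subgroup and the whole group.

19

|G| = 16, so by Lagrange every subgroup order divides 16. Divisors: 1, 2, 4, 8, 16.
Subgroups by order — order 1: 1; order 2: 9; order 4: 5; order 8: 3; order 16: 1.
Total: 1 + 9 + 5 + 3 + 1 = 19.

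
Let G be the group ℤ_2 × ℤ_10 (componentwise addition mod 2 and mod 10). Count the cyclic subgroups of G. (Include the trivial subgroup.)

8

Group the elements of G by the cyclic subgroup they generate; each cyclic subgroup of order d accounts for φ(d) elements.
Cyclic subgroups by order — order 1: 1; order 2: 3; order 5: 1; order 10: 3.
Total: 8.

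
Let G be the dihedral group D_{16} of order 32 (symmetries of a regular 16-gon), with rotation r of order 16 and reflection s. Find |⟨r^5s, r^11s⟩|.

|⟨r^5s⟩| = 2 and |⟨r^11s⟩| = 2, so |H| is a multiple of lcm(2, 2) = 2 and divides |G| = 32.
Closing under the operation: H = {e, r^2, r^4, r^6, r^8, r^10, r^12, r^14, rs, r^3s, r^5s, r^7s, r^9s, r^11s, r^13s, r^15s}, so |H| = 16.

16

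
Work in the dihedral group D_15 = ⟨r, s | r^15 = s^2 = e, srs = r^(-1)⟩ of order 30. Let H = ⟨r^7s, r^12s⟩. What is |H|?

6

|⟨r^7s⟩| = 2 and |⟨r^12s⟩| = 2, so |H| is a multiple of lcm(2, 2) = 2 and divides |G| = 30.
Closing under the operation: H = {e, r^5, r^10, r^2s, r^7s, r^12s}, so |H| = 6.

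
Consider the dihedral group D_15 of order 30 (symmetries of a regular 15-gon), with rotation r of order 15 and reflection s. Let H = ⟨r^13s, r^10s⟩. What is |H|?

|⟨r^13s⟩| = 2 and |⟨r^10s⟩| = 2, so |H| is a multiple of lcm(2, 2) = 2 and divides |G| = 30.
Closing under the operation: H = {e, r^3, r^6, r^9, r^12, rs, r^4s, r^7s, r^10s, r^13s}, so |H| = 10.

10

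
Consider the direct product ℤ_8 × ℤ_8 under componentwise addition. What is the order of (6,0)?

4

The order of (6,0) in Z_8 × Z_8 is lcm(ord(6) in Z_8, ord(0) in Z_8).
ord(6) = 4 and ord(0) = 1, so |⟨(6,0)⟩| = lcm(4, 1) = 4.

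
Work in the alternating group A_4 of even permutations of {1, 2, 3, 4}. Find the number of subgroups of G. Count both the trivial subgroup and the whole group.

|G| = 12, so by Lagrange every subgroup order divides 12. Divisors: 1, 2, 3, 4, 6, 12.
Subgroups by order — order 1: 1; order 2: 3; order 3: 4; order 4: 1; order 6: 0; order 12: 1.
Total: 1 + 3 + 4 + 1 + 0 + 1 = 10.

10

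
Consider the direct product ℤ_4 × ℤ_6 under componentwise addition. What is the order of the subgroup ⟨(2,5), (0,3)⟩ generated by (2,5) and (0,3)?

12

|⟨(2,5)⟩| = 6 and |⟨(0,3)⟩| = 2, so |H| is a multiple of lcm(6, 2) = 6 and divides |G| = 24.
Closing under the operation: H = {(0,0), (0,1), (0,2), (0,3), (0,4), (0,5), (2,0), (2,1), (2,2), (2,3), (2,4), (2,5)}, so |H| = 12.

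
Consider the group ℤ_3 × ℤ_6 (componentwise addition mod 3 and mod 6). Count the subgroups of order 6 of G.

|G| = 18 and 6 | 18, so subgroups of order 6 are possible by Lagrange.
The subgroups of order 6 are: {(0,0), (0,1), (0,2), (0,3), (0,4), (0,5)}; {(0,0), (0,3), (1,0), (1,3), (2,0), (2,3)}; {(0,0), (0,3), (1,1), (1,4), (2,2), (2,5)}; {(0,0), (0,3), (1,2), (1,5), (2,1), (2,4)}.
So G has 4 subgroups of order 6.

4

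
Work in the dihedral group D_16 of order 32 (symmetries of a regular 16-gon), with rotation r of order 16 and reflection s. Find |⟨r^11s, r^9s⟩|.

16

|⟨r^11s⟩| = 2 and |⟨r^9s⟩| = 2, so |H| is a multiple of lcm(2, 2) = 2 and divides |G| = 32.
Closing under the operation: H = {e, r^2, r^4, r^6, r^8, r^10, r^12, r^14, rs, r^3s, r^5s, r^7s, r^9s, r^11s, r^13s, r^15s}, so |H| = 16.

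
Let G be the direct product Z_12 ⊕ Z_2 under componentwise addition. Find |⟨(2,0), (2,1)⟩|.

|⟨(2,0)⟩| = 6 and |⟨(2,1)⟩| = 6, so |H| is a multiple of lcm(6, 6) = 6 and divides |G| = 24.
Closing under the operation: H = {(0,0), (0,1), (2,0), (2,1), (4,0), (4,1), (6,0), (6,1), (8,0), (8,1), (10,0), (10,1)}, so |H| = 12.

12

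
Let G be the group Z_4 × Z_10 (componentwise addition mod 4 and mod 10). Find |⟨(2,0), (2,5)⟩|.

4

|⟨(2,0)⟩| = 2 and |⟨(2,5)⟩| = 2, so |H| is a multiple of lcm(2, 2) = 2 and divides |G| = 40.
Closing under the operation: H = {(0,0), (0,5), (2,0), (2,5)}, so |H| = 4.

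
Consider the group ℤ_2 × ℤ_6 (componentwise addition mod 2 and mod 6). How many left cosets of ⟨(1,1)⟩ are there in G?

2

|⟨(1,1)⟩| = 6 and |G| = 12.
By Lagrange, [G : H] = |G|/|H| = 12/6 = 2.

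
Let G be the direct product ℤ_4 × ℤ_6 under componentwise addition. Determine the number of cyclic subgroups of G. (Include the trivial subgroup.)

Each element a generates a cyclic subgroup ⟨a⟩; distinct elements may generate the same one (a cyclic group of order d has φ(d) generators).
Cyclic subgroups by order — order 1: 1; order 2: 3; order 3: 1; order 4: 2; order 6: 3; order 12: 2.
Total: 12.

12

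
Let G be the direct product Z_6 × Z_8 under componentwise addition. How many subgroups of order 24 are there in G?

|G| = 48 and 24 | 48, so subgroups of order 24 are possible by Lagrange.
The subgroups of order 24 are: {(0,0), (0,1), (0,2), (0,3), (0,4), (0,5), (0,6), (0,7), (2,0), (2,1), (2,2), (2,3), (2,4), (2,5), (2,6), (2,7), (4,0), (4,1), (4,2), (4,3), (4,4), (4,5), (4,6), (4,7)}; {(0,0), (0,2), (0,4), (0,6), (1,0), (1,2), (1,4), (1,6), (2,0), (2,2), (2,4), (2,6), (3,0), (3,2), (3,4), (3,6), (4,0), (4,2), (4,4), (4,6), (5,0), (5,2), (5,4), (5,6)}; {(0,0), (0,2), (0,4), (0,6), (1,1), (1,3), (1,5), (1,7), (2,0), (2,2), (2,4), (2,6), (3,1), (3,3), (3,5), (3,7), (4,0), (4,2), (4,4), (4,6), (5,1), (5,3), (5,5), (5,7)}.
So G has 3 subgroups of order 24.

3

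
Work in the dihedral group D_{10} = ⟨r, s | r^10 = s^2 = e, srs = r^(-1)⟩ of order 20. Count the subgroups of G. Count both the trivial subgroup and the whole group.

|G| = 20, so by Lagrange every subgroup order divides 20. Divisors: 1, 2, 4, 5, 10, 20.
Subgroups by order — order 1: 1; order 2: 11; order 4: 5; order 5: 1; order 10: 3; order 20: 1.
Total: 1 + 11 + 5 + 1 + 3 + 1 = 22.

22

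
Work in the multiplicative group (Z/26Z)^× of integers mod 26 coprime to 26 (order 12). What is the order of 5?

Compute successive powers of 5 mod 26: 5, 25, 21, 1; 5^4 ≡ 1 (mod 26).
So |⟨5⟩| = 4.

4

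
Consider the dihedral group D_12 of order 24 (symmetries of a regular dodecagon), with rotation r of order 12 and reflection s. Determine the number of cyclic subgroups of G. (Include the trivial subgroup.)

A cyclic subgroup of order d is generated by each of its φ(d) elements of order d, so the cyclic subgroups of order d number (#elements of order d)/φ(d).
Cyclic subgroups by order — order 1: 1; order 2: 13; order 3: 1; order 4: 1; order 6: 1; order 12: 1.
Total: 18.

18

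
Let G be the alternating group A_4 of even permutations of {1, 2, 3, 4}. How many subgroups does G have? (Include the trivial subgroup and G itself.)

|G| = 12, so by Lagrange every subgroup order divides 12. Divisors: 1, 2, 3, 4, 6, 12.
Subgroups by order — order 1: 1; order 2: 3; order 3: 4; order 4: 1; order 6: 0; order 12: 1.
Total: 1 + 3 + 4 + 1 + 0 + 1 = 10.

10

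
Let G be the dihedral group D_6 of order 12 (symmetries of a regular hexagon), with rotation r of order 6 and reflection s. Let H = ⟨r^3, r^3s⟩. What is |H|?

4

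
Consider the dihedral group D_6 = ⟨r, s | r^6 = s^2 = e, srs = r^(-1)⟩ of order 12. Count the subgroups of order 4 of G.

|G| = 12 and 4 | 12, so subgroups of order 4 are possible by Lagrange.
The subgroups of order 4 are: {e, r^3, r^2s, r^5s}; {e, r^3, s, r^3s}; {e, r^3, rs, r^4s}.
So G has 3 subgroups of order 4.

3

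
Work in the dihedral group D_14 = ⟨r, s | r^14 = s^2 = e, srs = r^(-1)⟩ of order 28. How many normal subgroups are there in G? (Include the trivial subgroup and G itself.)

7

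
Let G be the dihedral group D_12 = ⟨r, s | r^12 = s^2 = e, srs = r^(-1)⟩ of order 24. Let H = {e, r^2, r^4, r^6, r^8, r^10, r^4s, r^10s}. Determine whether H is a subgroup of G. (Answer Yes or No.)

Closure fails: r^4 · r^10s = r^2s ∉ H. So H is not a subgroup.

No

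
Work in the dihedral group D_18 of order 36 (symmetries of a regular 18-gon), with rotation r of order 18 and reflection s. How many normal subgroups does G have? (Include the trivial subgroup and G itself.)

9

G has 45 subgroups. Checking conjugation-invariance by order — order 1: 1/1 normal; order 2: 1/19 normal; order 3: 1/1 normal; order 4: 0/9 normal; order 6: 1/7 normal; order 9: 1/1 normal; order 12: 0/3 normal; order 18: 3/3 normal; order 36: 1/1 normal.
Total normal subgroups: 9.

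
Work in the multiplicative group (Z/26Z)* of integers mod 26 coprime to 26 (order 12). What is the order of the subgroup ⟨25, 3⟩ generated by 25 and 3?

|⟨25⟩| = 2 and |⟨3⟩| = 3, so |H| is a multiple of lcm(2, 3) = 6 and divides |G| = 12.
Closing under the operation: H = {1, 3, 9, 17, 23, 25}, so |H| = 6.

6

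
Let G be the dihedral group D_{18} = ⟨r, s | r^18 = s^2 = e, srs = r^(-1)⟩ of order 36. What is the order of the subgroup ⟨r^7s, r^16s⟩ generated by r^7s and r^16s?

|⟨r^7s⟩| = 2 and |⟨r^16s⟩| = 2, so |H| is a multiple of lcm(2, 2) = 2 and divides |G| = 36.
Closing under the operation: H = {e, r^9, r^7s, r^16s}, so |H| = 4.

4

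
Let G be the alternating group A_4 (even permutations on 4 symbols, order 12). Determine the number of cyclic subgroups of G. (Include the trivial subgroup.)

Each element a generates a cyclic subgroup ⟨a⟩; distinct elements may generate the same one (a cyclic group of order d has φ(d) generators).
Cyclic subgroups by order — order 1: 1; order 2: 3; order 3: 4.
Total: 8.

8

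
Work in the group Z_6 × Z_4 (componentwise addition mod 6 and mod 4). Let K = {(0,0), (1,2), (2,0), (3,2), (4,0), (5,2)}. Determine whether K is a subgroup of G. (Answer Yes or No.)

|K| = 6 divides |G| = 24, consistent with Lagrange.
K contains the identity, every element's inverse is in K, and K is closed under +: it is a subgroup.
In fact K = ⟨(1,2)⟩.

Yes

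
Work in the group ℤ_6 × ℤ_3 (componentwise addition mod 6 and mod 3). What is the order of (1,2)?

6

The order of (1,2) in Z_6 × Z_3 is lcm(ord(1) in Z_6, ord(2) in Z_3).
ord(1) = 6 and ord(2) = 3, so |⟨(1,2)⟩| = lcm(6, 3) = 6.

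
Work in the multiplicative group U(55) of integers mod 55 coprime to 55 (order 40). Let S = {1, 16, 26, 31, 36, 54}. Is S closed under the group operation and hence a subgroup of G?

|S| = 6 does not divide |G| = 40, so by Lagrange S is not a subgroup.

No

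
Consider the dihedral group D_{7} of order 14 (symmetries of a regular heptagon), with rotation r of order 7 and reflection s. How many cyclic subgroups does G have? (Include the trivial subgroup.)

9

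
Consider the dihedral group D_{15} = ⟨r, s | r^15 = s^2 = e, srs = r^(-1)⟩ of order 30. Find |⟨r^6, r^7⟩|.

15

|⟨r^6⟩| = 5 and |⟨r^7⟩| = 15, so |H| is a multiple of lcm(5, 15) = 15 and divides |G| = 30.
Closing under the operation: H = {e, r, r^2, r^3, r^4, r^5, r^6, r^7, r^8, r^9, r^10, r^11, r^12, r^13, r^14}, so |H| = 15.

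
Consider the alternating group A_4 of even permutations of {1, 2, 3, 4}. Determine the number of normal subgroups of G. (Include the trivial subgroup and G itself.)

3

G has 10 subgroups. Checking conjugation-invariance by order — order 1: 1/1 normal; order 2: 0/3 normal; order 3: 0/4 normal; order 4: 1/1 normal; order 12: 1/1 normal.
Total normal subgroups: 3.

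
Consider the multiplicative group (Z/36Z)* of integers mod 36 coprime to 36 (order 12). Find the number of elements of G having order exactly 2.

3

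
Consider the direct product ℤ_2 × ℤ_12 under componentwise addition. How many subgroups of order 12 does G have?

|G| = 24 and 12 | 24, so subgroups of order 12 are possible by Lagrange.
The subgroups of order 12 are: {(0,0), (0,1), (0,2), (0,3), (0,4), (0,5), (0,6), (0,7), (0,8), (0,9), (0,10), (0,11)}; {(0,0), (0,2), (0,4), (0,6), (0,8), (0,10), (1,0), (1,2), (1,4), (1,6), (1,8), (1,10)}; {(0,0), (0,2), (0,4), (0,6), (0,8), (0,10), (1,1), (1,3), (1,5), (1,7), (1,9), (1,11)}.
So G has 3 subgroups of order 12.

3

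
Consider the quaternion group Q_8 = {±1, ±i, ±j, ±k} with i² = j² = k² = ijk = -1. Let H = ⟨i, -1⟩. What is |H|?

4

|⟨i⟩| = 4 and |⟨-1⟩| = 2, so |H| is a multiple of lcm(4, 2) = 4 and divides |G| = 8.
Closing under the operation: H = {1, -1, i, -i}, so |H| = 4.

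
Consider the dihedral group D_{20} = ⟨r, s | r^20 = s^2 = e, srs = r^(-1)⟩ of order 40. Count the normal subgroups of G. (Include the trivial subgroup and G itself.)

G has 48 subgroups. Checking conjugation-invariance by order — order 1: 1/1 normal; order 2: 1/21 normal; order 4: 1/11 normal; order 5: 1/1 normal; order 8: 0/5 normal; order 10: 1/5 normal; order 20: 3/3 normal; order 40: 1/1 normal.
Total normal subgroups: 9.

9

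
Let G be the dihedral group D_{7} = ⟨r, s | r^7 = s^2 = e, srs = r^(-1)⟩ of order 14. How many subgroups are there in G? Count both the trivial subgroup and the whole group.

|G| = 14, so by Lagrange every subgroup order divides 14. Divisors: 1, 2, 7, 14.
Subgroups by order — order 1: 1; order 2: 7; order 7: 1; order 14: 1.
Total: 1 + 7 + 1 + 1 = 10.

10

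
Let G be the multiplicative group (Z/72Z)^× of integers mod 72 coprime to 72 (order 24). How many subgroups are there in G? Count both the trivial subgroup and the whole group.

32

|G| = 24, so by Lagrange every subgroup order divides 24. Divisors: 1, 2, 3, 4, 6, 8, 12, 24.
Subgroups by order — order 1: 1; order 2: 7; order 3: 1; order 4: 7; order 6: 7; order 8: 1; order 12: 7; order 24: 1.
Total: 1 + 7 + 1 + 7 + 7 + 1 + 7 + 1 = 32.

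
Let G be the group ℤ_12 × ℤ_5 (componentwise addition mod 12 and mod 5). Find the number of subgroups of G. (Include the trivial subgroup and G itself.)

12

|G| = 60, so by Lagrange every subgroup order divides 60. Divisors: 1, 2, 3, 4, 5, 6, 10, 12, 15, 20, 30, 60.
Subgroups by order — order 1: 1; order 2: 1; order 3: 1; order 4: 1; order 5: 1; order 6: 1; order 10: 1; order 12: 1; order 15: 1; order 20: 1; order 30: 1; order 60: 1.
Total: 1 + 1 + 1 + 1 + 1 + 1 + 1 + 1 + 1 + 1 + 1 + 1 = 12.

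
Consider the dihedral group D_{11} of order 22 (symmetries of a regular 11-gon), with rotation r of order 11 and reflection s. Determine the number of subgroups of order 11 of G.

|G| = 22 and 11 | 22, so subgroups of order 11 are possible by Lagrange.
The subgroups of order 11 are: {e, r, r^2, r^3, r^4, r^5, r^6, r^7, r^8, r^9, r^10}.
So G has 1 subgroup of order 11.

1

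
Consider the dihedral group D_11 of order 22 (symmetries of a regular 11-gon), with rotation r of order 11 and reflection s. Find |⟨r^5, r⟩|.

|⟨r^5⟩| = 11 and |⟨r⟩| = 11, so |H| is a multiple of lcm(11, 11) = 11 and divides |G| = 22.
Closing under the operation: H = {e, r, r^2, r^3, r^4, r^5, r^6, r^7, r^8, r^9, r^10}, so |H| = 11.

11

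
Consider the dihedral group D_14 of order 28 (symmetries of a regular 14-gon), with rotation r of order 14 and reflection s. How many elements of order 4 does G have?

0

No element of G has order 4 (even though 4 | 28).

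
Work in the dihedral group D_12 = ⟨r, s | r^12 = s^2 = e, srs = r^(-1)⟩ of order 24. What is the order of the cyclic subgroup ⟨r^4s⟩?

2

Computing powers of r^4s: the smallest k with (r^4s)^k = e is k = 2.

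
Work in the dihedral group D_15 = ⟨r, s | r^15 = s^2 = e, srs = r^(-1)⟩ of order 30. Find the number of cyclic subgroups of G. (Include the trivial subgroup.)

Each element a generates a cyclic subgroup ⟨a⟩; distinct elements may generate the same one (a cyclic group of order d has φ(d) generators).
Cyclic subgroups by order — order 1: 1; order 2: 15; order 3: 1; order 5: 1; order 15: 1.
Total: 19.

19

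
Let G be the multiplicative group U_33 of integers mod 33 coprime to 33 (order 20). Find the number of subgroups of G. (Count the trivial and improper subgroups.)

10

|G| = 20, so by Lagrange every subgroup order divides 20. Divisors: 1, 2, 4, 5, 10, 20.
Subgroups by order — order 1: 1; order 2: 3; order 4: 1; order 5: 1; order 10: 3; order 20: 1.
Total: 1 + 3 + 1 + 1 + 3 + 1 = 10.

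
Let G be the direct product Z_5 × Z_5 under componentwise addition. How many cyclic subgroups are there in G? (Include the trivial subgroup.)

7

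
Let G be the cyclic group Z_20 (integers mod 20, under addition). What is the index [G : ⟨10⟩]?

|⟨10⟩| = 2 and |G| = 20.
By Lagrange, [G : H] = |G|/|H| = 20/2 = 10.

10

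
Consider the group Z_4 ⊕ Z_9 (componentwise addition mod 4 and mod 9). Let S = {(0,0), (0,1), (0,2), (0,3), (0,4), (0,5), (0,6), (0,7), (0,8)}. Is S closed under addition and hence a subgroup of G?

|S| = 9 divides |G| = 36, consistent with Lagrange.
S contains the identity, every element's inverse is in S, and S is closed under +: it is a subgroup.
In fact S = ⟨(0,1)⟩.

Yes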